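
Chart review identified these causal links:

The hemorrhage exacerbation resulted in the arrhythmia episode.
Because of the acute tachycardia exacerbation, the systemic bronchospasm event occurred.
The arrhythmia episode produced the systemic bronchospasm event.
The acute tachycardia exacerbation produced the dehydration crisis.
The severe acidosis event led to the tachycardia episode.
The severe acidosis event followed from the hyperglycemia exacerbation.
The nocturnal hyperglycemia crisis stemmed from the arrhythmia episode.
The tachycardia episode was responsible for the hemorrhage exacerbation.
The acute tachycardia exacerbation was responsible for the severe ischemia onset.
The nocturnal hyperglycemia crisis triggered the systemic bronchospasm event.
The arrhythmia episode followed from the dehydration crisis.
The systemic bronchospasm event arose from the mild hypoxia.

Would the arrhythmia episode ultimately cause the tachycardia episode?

No

The arrhythmia episode leads to the nocturnal hyperglycemia crisis, the systemic bronchospasm event; the tachycardia episode is not among them.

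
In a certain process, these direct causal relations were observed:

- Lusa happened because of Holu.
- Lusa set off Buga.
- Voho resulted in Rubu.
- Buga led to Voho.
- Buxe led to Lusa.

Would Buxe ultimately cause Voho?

Yes

There is a causal chain: Buxe → Lusa → Buga → Voho.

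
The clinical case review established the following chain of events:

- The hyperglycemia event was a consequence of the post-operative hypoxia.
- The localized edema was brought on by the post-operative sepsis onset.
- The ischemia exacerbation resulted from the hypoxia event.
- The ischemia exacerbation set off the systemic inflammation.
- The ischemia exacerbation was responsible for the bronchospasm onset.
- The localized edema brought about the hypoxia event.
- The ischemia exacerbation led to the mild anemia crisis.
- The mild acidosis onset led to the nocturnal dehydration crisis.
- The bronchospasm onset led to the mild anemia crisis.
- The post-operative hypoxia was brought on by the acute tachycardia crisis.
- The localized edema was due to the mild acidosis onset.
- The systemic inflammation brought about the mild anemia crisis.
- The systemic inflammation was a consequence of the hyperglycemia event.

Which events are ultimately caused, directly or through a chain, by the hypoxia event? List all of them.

Direct effects: the ischemia exacerbation.
2 steps out: the bronchospasm onset, the systemic inflammation, the mild anemia crisis.
Not reachable from it: the mild acidosis onset, the post-operative sepsis onset, the localized edema, the acute tachycardia crisis, the nocturnal dehydration crisis, the post-operative hypoxia, the hyperglycemia event.

the bronchospasm onset, the ischemia exacerbation, the mild anemia crisis, the systemic inflammation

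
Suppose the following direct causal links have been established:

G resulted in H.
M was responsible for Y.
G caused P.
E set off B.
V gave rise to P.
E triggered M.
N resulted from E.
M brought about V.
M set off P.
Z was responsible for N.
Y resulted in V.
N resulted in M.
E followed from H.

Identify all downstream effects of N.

M, P, V, Y

Direct effects: M.
2 steps out: Y, V, P.
Not reachable from it: G, H, E, B, Z.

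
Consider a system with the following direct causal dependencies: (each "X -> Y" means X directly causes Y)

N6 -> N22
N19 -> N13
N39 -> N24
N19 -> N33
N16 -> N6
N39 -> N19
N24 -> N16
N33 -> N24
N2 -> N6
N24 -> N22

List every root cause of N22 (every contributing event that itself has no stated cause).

N2, N39

Tracing upstream from N22: N22 ← N24 ← N39.
A separate upstream branch: N22 ← N6 ← N2.
Each of those chain origins has no stated cause.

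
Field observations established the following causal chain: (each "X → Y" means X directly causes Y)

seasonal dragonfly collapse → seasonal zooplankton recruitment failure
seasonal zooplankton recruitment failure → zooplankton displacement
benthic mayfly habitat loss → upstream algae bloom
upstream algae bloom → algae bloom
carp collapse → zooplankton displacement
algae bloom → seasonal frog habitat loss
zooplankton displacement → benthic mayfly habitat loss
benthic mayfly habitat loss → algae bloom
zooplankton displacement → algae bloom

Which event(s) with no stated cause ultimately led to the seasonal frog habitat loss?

Tracing upstream from the seasonal frog habitat loss: the seasonal frog habitat loss ← the algae bloom ← the zooplankton displacement ← the seasonal zooplankton recruitment failure ← the seasonal dragonfly collapse.
A separate upstream branch: the seasonal frog habitat loss ← the algae bloom ← the zooplankton displacement ← the carp collapse.
Each of those chain origins has no stated cause.

the carp collapse, the seasonal dragonfly collapse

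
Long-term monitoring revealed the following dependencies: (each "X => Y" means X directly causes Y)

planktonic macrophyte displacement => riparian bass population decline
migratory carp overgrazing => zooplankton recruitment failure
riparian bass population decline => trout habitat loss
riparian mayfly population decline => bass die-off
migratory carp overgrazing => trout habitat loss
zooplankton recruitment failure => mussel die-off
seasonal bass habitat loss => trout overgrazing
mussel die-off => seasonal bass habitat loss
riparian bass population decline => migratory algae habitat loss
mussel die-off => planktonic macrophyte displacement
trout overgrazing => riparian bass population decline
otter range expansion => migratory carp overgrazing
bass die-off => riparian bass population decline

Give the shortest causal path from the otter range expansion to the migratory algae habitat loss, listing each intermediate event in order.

the otter range expansion → the migratory carp overgrazing
the migratory carp overgrazing → the zooplankton recruitment failure
the zooplankton recruitment failure → the mussel die-off
the mussel die-off → the planktonic macrophyte displacement
the planktonic macrophyte displacement → the riparian bass population decline
the riparian bass population decline → the migratory algae habitat loss
Length: 6 steps.

the otter range expansion → the migratory carp overgrazing → the zooplankton recruitment failure → the mussel die-off → the planktonic macrophyte displacement → the riparian bass population decline → the migratory algae habitat loss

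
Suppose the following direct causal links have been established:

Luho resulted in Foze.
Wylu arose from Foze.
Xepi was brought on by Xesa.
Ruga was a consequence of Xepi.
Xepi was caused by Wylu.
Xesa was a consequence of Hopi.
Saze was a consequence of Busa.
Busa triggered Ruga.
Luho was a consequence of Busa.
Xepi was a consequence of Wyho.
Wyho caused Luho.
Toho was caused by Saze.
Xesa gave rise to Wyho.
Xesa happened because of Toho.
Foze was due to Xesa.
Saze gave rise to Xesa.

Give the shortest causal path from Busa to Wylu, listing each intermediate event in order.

Busa → Luho → Foze → Wylu

Busa → Luho
Luho → Foze
Foze → Wylu
Length: 3 steps.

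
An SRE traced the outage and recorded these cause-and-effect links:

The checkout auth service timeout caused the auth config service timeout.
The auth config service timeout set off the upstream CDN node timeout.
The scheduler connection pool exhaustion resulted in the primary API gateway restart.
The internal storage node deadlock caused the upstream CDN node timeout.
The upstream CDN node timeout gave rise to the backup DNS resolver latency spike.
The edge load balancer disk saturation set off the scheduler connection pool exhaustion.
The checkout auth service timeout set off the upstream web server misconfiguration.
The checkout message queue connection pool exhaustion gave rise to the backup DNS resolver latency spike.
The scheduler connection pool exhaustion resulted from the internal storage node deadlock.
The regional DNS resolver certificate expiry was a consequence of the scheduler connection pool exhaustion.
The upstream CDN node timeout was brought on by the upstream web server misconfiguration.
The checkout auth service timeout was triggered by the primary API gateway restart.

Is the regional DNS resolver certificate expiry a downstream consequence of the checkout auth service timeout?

The checkout auth service timeout leads to the auth config service timeout, the upstream web server misconfiguration, the upstream CDN node timeout, the backup DNS resolver latency spike; the regional DNS resolver certificate expiry is not among them.

No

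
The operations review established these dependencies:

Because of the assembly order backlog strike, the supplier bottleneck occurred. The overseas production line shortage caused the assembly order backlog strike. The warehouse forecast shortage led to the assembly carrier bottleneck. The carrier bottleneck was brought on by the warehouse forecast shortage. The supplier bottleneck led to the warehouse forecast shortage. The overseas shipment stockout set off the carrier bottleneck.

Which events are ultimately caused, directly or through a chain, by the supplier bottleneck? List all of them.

Direct effects: the warehouse forecast shortage.
2 steps out: the assembly carrier bottleneck, the carrier bottleneck.
Not reachable from it: the overseas production line shortage, the assembly order backlog strike, the overseas shipment stockout.

the assembly carrier bottleneck, the carrier bottleneck, the warehouse forecast shortage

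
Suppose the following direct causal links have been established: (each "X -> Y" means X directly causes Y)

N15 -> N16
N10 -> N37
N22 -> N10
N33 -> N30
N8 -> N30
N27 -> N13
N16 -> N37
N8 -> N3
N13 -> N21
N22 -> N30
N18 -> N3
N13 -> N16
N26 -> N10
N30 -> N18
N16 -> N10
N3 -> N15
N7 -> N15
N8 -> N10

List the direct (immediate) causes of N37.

N10, N16

Upstream contributors include N33, N8, N27, N22, N30, N18, N3, N26, N7, N13, N15, but only N10, N16 feed directly into N37.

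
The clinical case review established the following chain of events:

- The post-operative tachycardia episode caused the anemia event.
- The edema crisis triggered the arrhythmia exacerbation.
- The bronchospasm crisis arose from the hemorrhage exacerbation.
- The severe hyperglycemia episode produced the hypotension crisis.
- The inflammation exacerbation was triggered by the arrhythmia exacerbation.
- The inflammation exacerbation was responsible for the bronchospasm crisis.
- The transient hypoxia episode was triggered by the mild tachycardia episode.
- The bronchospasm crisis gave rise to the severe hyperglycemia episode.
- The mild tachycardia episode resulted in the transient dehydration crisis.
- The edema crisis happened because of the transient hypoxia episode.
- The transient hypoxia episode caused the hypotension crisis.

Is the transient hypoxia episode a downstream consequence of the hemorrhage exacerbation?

The hemorrhage exacerbation leads to the bronchospasm crisis, the severe hyperglycemia episode, the hypotension crisis; the transient hypoxia episode is not among them.

No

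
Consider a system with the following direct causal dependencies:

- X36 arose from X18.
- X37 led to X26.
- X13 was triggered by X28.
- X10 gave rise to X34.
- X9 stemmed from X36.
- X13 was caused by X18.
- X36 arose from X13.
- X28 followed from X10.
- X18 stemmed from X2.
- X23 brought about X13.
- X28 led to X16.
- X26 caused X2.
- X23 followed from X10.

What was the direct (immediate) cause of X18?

X2

Upstream contributors include X37, X26, but only X2 feeds directly into X18.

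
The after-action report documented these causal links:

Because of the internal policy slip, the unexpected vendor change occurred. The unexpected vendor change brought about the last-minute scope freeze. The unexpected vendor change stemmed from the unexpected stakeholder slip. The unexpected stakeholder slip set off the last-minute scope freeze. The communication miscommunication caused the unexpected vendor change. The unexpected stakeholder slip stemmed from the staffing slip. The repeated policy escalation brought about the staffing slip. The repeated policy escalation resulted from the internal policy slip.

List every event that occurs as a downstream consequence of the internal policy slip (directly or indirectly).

the last-minute scope freeze, the repeated policy escalation, the staffing slip, the unexpected stakeholder slip, the unexpected vendor change

Direct effects: the repeated policy escalation, the unexpected vendor change.
2 steps out: the staffing slip, the last-minute scope freeze.
3 steps out: the unexpected stakeholder slip.
Not reachable from it: the communication miscommunication.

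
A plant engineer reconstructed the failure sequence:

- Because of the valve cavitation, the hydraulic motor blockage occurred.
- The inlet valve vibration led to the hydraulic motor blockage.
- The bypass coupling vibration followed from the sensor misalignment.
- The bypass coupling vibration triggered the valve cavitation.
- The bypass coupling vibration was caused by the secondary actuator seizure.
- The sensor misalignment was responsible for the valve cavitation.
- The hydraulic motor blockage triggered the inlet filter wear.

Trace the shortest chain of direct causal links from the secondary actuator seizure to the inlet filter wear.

the secondary actuator seizure → the bypass coupling vibration → the valve cavitation → the hydraulic motor blockage → the inlet filter wear

the secondary actuator seizure → the bypass coupling vibration
the bypass coupling vibration → the valve cavitation
the valve cavitation → the hydraulic motor blockage
the hydraulic motor blockage → the inlet filter wear
Length: 4 steps.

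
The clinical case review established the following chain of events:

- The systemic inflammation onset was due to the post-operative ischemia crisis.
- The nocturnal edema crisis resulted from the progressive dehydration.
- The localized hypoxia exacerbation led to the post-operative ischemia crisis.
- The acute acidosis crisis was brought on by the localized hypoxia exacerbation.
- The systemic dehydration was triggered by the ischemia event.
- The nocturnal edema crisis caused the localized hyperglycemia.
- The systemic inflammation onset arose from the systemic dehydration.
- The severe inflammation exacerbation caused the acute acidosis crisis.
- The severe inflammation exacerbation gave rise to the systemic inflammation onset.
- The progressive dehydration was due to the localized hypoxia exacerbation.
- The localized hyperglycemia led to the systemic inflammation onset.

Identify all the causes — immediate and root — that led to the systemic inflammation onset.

the ischemia event, the localized hyperglycemia, the localized hypoxia exacerbation, the nocturnal edema crisis, the post-operative ischemia crisis, the progressive dehydration, the severe inflammation exacerbation, the systemic dehydration

Immediate causes of the systemic inflammation onset: the severe inflammation exacerbation, the post-operative ischemia crisis, the systemic dehydration, the localized hyperglycemia.
Further upstream: the ischemia event, the localized hypoxia exacerbation, the progressive dehydration, the nocturnal edema crisis.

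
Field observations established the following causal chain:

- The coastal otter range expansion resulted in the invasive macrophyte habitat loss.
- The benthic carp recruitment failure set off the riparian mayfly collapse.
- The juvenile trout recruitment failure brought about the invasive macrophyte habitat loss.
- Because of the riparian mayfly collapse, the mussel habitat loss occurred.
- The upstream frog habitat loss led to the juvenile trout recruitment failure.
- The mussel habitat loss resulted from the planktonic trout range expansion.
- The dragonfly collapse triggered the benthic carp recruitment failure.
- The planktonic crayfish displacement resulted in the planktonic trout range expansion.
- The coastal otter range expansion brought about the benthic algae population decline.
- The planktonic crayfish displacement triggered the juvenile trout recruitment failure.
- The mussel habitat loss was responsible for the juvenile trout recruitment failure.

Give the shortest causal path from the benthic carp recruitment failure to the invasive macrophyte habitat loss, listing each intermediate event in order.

the benthic carp recruitment failure → the riparian mayfly collapse
the riparian mayfly collapse → the mussel habitat loss
the mussel habitat loss → the juvenile trout recruitment failure
the juvenile trout recruitment failure → the invasive macrophyte habitat loss
Length: 4 steps.

the benthic carp recruitment failure → the riparian mayfly collapse → the mussel habitat loss → the juvenile trout recruitment failure → the invasive macrophyte habitat loss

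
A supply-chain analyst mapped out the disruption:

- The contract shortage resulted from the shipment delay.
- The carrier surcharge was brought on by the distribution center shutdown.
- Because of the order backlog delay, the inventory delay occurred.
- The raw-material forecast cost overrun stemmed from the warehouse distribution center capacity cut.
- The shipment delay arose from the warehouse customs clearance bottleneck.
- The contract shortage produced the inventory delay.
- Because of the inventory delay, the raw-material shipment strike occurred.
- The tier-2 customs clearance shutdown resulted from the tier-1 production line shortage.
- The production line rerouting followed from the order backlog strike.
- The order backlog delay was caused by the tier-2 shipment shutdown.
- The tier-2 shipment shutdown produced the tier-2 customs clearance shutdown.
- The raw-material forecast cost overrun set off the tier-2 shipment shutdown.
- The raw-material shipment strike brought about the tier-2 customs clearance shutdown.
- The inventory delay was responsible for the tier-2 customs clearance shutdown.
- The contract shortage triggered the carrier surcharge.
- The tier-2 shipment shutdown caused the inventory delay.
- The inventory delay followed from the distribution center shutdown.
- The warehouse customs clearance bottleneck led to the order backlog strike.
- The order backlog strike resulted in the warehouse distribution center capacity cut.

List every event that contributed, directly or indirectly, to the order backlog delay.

the order backlog strike, the raw-material forecast cost overrun, the tier-2 shipment shutdown, the warehouse customs clearance bottleneck, the warehouse distribution center capacity cut

Immediate cause of the order backlog delay: the tier-2 shipment shutdown.
Further upstream: the warehouse customs clearance bottleneck, the order backlog strike, the warehouse distribution center capacity cut, the raw-material forecast cost overrun.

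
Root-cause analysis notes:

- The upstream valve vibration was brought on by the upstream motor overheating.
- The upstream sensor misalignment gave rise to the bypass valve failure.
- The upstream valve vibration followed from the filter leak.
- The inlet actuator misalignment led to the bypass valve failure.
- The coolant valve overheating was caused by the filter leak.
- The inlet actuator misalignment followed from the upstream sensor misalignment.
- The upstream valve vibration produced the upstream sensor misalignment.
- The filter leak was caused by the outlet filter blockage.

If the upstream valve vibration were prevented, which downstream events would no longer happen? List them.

the bypass valve failure, the inlet actuator misalignment, the upstream sensor misalignment

Downstream of the upstream valve vibration: the upstream sensor misalignment, the inlet actuator misalignment, the bypass valve failure.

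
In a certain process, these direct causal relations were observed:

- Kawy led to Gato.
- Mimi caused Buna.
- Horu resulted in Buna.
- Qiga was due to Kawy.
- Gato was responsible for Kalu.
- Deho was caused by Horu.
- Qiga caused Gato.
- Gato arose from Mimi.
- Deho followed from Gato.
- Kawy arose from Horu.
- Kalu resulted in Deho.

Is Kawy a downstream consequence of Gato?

Gato leads to Kalu, Deho; Kawy is not among them.

No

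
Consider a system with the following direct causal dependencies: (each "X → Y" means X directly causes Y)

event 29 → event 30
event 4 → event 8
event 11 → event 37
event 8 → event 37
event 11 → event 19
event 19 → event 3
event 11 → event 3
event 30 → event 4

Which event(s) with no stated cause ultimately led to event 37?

event 11, event 29

Tracing upstream from event 37: event 37 ← event 8 ← event 4 ← event 30 ← event 29.
A separate upstream branch: event 37 ← event 11.
Each of those chain origins has no stated cause.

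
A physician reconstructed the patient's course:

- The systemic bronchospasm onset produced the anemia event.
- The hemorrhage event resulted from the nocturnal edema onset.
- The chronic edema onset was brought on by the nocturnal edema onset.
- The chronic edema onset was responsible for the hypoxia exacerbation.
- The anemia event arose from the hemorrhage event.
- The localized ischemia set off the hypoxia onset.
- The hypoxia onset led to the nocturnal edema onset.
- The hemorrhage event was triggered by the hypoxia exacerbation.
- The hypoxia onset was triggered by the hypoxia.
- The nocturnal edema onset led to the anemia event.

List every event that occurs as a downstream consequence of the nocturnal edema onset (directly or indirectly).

Direct effects: the chronic edema onset, the hemorrhage event, the anemia event.
2 steps out: the hypoxia exacerbation.
Not reachable from it: the hypoxia, the localized ischemia, the hypoxia onset, the systemic bronchospasm onset.

the anemia event, the chronic edema onset, the hemorrhage event, the hypoxia exacerbation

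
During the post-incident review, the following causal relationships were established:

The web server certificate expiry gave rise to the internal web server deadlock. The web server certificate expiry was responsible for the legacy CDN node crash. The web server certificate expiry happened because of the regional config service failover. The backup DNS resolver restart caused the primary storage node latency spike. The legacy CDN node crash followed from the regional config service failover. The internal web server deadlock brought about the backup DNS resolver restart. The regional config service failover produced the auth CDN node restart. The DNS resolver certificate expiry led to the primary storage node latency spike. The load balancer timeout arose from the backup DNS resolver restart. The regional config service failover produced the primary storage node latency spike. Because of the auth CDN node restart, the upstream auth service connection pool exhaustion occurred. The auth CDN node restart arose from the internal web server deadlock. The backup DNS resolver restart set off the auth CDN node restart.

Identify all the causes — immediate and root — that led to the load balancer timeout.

Immediate cause of the load balancer timeout: the backup DNS resolver restart.
Further upstream: the regional config service failover, the web server certificate expiry, the internal web server deadlock.

the backup DNS resolver restart, the internal web server deadlock, the regional config service failover, the web server certificate expiry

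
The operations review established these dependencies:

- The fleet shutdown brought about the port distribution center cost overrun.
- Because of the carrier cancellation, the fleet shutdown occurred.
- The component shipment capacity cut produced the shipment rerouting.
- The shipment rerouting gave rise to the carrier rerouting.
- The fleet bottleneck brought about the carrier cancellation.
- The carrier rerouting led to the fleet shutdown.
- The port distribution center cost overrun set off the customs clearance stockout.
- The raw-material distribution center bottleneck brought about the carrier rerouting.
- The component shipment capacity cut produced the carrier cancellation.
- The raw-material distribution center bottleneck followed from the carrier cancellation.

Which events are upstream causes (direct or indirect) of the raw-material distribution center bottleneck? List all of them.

the carrier cancellation, the component shipment capacity cut, the fleet bottleneck

Immediate cause of the raw-material distribution center bottleneck: the carrier cancellation.
Further upstream: the component shipment capacity cut, the fleet bottleneck.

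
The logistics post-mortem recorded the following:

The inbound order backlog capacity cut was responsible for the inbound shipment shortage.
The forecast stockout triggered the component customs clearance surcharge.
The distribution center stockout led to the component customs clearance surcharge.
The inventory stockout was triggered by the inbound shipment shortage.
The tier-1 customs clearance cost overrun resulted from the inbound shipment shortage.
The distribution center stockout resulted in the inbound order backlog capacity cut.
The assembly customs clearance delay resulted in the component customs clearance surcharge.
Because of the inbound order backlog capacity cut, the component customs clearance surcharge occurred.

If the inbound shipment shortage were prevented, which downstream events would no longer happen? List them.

the inventory stockout, the tier-1 customs clearance cost overrun

Downstream of the inbound shipment shortage: the inventory stockout, the tier-1 customs clearance cost overrun.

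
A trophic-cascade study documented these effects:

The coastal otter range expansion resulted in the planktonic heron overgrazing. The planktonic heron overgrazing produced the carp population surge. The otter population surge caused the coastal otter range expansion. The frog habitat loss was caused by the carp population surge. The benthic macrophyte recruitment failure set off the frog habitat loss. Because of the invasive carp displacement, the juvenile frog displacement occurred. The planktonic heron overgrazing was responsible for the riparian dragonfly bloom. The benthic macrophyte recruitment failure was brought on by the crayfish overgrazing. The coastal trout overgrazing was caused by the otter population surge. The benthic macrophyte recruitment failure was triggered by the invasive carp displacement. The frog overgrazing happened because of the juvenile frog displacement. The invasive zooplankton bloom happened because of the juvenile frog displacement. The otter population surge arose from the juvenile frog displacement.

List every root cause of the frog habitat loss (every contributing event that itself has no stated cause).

the crayfish overgrazing, the invasive carp displacement

Tracing upstream from the frog habitat loss: the frog habitat loss ← the benthic macrophyte recruitment failure ← the invasive carp displacement.
A separate upstream branch: the frog habitat loss ← the benthic macrophyte recruitment failure ← the crayfish overgrazing.
Each of those chain origins has no stated cause.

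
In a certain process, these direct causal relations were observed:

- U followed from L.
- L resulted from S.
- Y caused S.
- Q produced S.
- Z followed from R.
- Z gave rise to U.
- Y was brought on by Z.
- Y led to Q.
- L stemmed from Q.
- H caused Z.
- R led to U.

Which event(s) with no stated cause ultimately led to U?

H, R

Tracing upstream from U: U ← R.
A separate upstream branch: U ← Z ← H.
Each of those chain origins has no stated cause.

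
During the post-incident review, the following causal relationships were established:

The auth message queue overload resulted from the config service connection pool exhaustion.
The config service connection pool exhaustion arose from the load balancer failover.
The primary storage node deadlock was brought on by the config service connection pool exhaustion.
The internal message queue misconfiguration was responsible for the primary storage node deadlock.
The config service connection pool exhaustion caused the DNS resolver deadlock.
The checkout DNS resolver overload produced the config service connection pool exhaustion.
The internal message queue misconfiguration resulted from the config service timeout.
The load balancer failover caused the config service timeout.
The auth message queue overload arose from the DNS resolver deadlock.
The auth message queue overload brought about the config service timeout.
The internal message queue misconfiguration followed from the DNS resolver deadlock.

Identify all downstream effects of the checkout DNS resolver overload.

Direct effects: the config service connection pool exhaustion.
2 steps out: the DNS resolver deadlock, the auth message queue overload, the primary storage node deadlock.
3 steps out: the config service timeout, the internal message queue misconfiguration.
Not reachable from it: the load balancer failover.

the DNS resolver deadlock, the auth message queue overload, the config service connection pool exhaustion, the config service timeout, the internal message queue misconfiguration, the primary storage node deadlock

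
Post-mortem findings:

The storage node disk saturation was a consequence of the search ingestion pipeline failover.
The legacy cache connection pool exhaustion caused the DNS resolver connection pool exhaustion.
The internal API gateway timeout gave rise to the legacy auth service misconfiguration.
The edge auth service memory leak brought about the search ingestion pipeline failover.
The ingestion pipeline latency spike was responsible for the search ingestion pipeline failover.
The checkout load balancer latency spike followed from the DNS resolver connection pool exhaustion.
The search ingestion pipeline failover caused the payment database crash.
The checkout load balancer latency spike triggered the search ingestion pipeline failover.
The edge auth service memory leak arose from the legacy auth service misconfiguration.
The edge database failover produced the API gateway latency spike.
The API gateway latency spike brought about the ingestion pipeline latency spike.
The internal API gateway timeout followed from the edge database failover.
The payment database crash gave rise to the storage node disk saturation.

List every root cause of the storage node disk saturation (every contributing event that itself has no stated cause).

the edge database failover, the legacy cache connection pool exhaustion

Tracing upstream from the storage node disk saturation: the storage node disk saturation ← the search ingestion pipeline failover ← the ingestion pipeline latency spike ← the API gateway latency spike ← the edge database failover.
A separate upstream branch: the storage node disk saturation ← the search ingestion pipeline failover ← the checkout load balancer latency spike ← the DNS resolver connection pool exhaustion ← the legacy cache connection pool exhaustion.
Each of those chain origins has no stated cause.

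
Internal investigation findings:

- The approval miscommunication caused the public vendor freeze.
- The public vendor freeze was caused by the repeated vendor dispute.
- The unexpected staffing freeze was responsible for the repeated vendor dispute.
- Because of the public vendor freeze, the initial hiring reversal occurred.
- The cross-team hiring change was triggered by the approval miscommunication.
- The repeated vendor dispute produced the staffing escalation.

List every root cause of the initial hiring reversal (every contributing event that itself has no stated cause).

Tracing upstream from the initial hiring reversal: the initial hiring reversal ← the public vendor freeze ← the approval miscommunication.
A separate upstream branch: the initial hiring reversal ← the public vendor freeze ← the repeated vendor dispute ← the unexpected staffing freeze.
Each of those chain origins has no stated cause.

the approval miscommunication, the unexpected staffing freeze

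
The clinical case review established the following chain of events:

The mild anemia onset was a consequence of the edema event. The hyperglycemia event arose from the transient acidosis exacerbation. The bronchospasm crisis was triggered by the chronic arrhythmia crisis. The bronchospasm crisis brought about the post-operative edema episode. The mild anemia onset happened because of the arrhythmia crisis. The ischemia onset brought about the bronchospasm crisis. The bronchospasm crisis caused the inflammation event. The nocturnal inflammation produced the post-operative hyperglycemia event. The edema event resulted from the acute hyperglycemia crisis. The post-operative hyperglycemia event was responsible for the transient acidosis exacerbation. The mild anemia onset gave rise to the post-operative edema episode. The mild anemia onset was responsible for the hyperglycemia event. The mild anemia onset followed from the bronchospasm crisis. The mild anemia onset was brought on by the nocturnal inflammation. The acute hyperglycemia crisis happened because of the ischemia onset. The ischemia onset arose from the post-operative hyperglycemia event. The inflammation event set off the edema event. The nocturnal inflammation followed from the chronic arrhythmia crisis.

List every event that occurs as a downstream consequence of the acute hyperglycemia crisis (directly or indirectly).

the edema event, the hyperglycemia event, the mild anemia onset, the post-operative edema episode

Direct effects: the edema event.
2 steps out: the mild anemia onset.
3 steps out: the hyperglycemia event, the post-operative edema episode.
Not reachable from it: the chronic arrhythmia crisis, the arrhythmia crisis, the nocturnal inflammation, the post-operative hyperglycemia event, the transient acidosis exacerbation, the ischemia onset, the bronchospasm crisis, the inflammation event.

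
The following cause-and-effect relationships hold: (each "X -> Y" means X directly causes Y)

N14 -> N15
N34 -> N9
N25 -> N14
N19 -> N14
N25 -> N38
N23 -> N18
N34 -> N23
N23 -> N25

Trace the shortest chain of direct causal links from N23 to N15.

N23 → N25 → N14 → N15

N23 → N25
N25 → N14
N14 → N15
Length: 3 steps.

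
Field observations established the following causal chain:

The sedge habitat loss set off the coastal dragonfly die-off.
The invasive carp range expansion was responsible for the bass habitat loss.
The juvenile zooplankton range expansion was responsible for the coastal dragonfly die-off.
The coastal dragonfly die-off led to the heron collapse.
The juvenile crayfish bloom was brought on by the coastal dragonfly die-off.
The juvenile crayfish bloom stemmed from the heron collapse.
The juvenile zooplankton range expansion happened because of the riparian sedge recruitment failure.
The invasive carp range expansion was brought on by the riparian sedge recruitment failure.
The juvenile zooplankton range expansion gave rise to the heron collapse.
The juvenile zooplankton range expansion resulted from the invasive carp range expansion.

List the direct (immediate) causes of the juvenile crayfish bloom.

the coastal dragonfly die-off, the heron collapse

Upstream contributors include the riparian sedge recruitment failure, the invasive carp range expansion, the juvenile zooplankton range expansion, the sedge habitat loss, but only the coastal dragonfly die-off, the heron collapse feed directly into the juvenile crayfish bloom.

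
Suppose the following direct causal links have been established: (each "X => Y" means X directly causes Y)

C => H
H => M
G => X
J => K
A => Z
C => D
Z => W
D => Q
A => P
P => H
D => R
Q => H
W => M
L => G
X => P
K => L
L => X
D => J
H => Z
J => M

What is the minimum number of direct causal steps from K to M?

Shortest chain: K → L → X → P → H → M.

5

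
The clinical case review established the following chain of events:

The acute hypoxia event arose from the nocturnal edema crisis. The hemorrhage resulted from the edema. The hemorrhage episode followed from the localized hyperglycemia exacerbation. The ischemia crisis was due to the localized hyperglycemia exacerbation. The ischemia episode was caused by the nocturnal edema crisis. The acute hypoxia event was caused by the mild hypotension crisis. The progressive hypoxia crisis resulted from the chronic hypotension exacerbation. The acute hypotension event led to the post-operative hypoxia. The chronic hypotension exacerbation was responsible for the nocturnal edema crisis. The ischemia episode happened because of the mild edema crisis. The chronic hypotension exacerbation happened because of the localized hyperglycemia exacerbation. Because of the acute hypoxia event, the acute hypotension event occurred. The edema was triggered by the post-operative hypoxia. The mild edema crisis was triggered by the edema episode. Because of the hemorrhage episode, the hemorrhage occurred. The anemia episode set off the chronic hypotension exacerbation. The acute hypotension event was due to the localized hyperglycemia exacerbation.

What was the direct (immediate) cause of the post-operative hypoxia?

Upstream contributors include the localized hyperglycemia exacerbation, the anemia episode, the chronic hypotension exacerbation, the mild hypotension crisis, the nocturnal edema crisis, the acute hypoxia event, but only the acute hypotension event feeds directly into the post-operative hypoxia.

the acute hypotension event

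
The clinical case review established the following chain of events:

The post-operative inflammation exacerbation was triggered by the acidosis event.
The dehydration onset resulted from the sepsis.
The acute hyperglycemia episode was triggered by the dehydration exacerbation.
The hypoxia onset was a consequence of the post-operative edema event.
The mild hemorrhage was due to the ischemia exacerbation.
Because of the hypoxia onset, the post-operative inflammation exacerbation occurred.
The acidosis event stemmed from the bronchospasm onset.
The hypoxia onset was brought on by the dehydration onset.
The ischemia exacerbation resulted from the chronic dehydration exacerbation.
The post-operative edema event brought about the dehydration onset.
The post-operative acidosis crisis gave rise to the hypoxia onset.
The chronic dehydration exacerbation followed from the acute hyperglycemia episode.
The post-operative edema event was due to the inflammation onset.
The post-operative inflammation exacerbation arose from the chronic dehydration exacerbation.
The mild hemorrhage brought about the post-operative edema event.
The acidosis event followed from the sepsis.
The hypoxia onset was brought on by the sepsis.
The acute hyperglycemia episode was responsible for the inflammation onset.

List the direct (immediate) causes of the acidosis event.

the bronchospasm onset, the sepsis

the bronchospasm onset, the sepsis → the acidosis event with nothing further upstream stated.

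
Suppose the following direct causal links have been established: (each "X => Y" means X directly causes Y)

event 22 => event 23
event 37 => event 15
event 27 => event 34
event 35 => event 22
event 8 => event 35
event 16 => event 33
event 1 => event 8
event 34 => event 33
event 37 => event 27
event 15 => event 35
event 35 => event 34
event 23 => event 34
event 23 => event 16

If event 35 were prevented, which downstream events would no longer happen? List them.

Downstream of event 35: event 22, event 23, event 34, event 16, event 33.
Of those, still caused via another path: event 34, event 33.
The remainder have no surviving cause.

event 16, event 22, event 23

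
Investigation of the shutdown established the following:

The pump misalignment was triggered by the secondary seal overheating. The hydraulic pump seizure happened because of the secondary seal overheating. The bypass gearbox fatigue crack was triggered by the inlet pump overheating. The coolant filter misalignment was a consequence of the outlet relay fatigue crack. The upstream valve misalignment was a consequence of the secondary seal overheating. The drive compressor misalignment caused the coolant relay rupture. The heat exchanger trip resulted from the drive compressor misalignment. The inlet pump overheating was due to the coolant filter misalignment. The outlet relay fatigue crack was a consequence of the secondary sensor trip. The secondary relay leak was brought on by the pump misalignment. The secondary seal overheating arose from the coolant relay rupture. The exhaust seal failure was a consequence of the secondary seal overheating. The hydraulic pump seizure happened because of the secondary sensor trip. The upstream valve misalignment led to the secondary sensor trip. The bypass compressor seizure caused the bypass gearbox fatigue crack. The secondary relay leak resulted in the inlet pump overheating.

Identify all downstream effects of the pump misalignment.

Direct effects: the secondary relay leak.
2 steps out: the inlet pump overheating.
3 steps out: the bypass gearbox fatigue crack.
Not reachable from it: the drive compressor misalignment, the coolant relay rupture, the heat exchanger trip, the secondary seal overheating, the upstream valve misalignment, the secondary sensor trip, the outlet relay fatigue crack, the exhaust seal failure, the bypass compressor seizure, the coolant filter misalignment, the hydraulic pump seizure.

the bypass gearbox fatigue crack, the inlet pump overheating, the secondary relay leak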